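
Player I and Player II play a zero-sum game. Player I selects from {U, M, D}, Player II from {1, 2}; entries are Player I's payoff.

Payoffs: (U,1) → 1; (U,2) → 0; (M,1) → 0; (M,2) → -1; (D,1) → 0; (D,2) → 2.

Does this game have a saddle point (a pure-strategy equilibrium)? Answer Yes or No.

Row minima: U → 0, M → -1, D → 0; maximin = 0.
Column maxima: 1 → 1, 2 → 2; minimax = 1.
0 ≠ 1, so no pure-strategy equilibrium exists.

No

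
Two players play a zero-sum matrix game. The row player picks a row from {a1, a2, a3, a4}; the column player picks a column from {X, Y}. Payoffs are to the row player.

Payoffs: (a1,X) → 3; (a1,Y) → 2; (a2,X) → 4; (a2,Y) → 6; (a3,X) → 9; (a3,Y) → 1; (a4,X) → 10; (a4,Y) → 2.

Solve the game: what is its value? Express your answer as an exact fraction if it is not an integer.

26/5

Row minima: a1 → 2, a2 → 4, a3 → 1, a4 → 2; maximin = 4.
Column maxima: X → 10, Y → 6; minimax = 6.
4 ≠ 6, so there is no saddle point; optimal play is mixed.
a1 is strictly dominated by a2, so the row player never plays it.
a3 is strictly dominated by a4, so the row player never plays it.
On the remaining 2×2 (a2, a4 vs X, Y):
Let the row player play a2 with probability p. Expected payoff against X: 4p + 10(1−p) = −6p + 10; against Y: 6p + 2(1−p) = 4p + 2.
Setting these equal: −6p + 10 = 4p + 2 ⇒ −10p = -8 ⇒ p = 4/5, and the value is (-6)·(4/5) + 10 = 26/5.
For the column player: with q = P(X), equating a2's and a4's payoffs gives −2q + 6 = 8q + 2 ⇒ q = 2/5.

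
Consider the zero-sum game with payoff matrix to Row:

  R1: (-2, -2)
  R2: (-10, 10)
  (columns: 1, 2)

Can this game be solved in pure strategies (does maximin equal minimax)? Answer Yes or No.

Yes

Row minima: R1 → -2, R2 → -10; maximin = -2.
Column maxima: 1 → -2, 2 → 10; minimax = -2.
maximin = minimax = -2, so a saddle point exists.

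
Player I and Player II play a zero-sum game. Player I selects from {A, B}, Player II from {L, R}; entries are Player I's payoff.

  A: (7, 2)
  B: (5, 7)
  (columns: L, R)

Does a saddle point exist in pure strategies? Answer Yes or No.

Row minima: A → 2, B → 5; maximin = 5.
Column maxima: L → 7, R → 7; minimax = 7.
5 ≠ 7, so no pure-strategy equilibrium exists.

No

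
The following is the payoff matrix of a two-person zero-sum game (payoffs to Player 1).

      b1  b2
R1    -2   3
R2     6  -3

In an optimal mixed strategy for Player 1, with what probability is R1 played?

9/14

Row minima: R1 → -2, R2 → -3; maximin = -2.
Column maxima: b1 → 6, b2 → 3; minimax = 3.
-2 ≠ 3, so there is no saddle point; optimal play is mixed.
Let Player 1 play R1 with probability p. Expected payoff against b1: (-2)p + 6(1−p) = −8p + 6; against b2: 3p + (-3)(1−p) = 6p − 3.
Setting these equal: −8p + 6 = 6p − 3 ⇒ −14p = -9 ⇒ p = 9/14, and the value is (-8)·(9/14) + 6 = 6/7.
For Player 2: with q = P(b1), equating R1's and R2's payoffs gives −5q + 3 = 9q − 3 ⇒ q = 3/7.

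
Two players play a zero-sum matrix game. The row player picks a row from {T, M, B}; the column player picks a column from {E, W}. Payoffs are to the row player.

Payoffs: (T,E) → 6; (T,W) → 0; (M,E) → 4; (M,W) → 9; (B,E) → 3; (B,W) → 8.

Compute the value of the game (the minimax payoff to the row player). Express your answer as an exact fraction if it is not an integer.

Row minima: T → 0, M → 4, B → 3; maximin = 4.
Column maxima: E → 6, W → 9; minimax = 6.
4 ≠ 6, so there is no saddle point; optimal play is mixed.
B is strictly dominated by M, so the row player never plays it.
On the remaining 2×2 (T, M vs E, W):
Let the row player play T with probability p. Expected payoff against E: 6p + 4(1−p) = 2p + 4; against W: 0p + 9(1−p) = −9p + 9.
Setting these equal: 2p + 4 = −9p + 9 ⇒ 11p = 5 ⇒ p = 5/11, and the value is (2)·(5/11) + 4 = 54/11.
For the column player: with q = P(E), equating T's and M's payoffs gives 6q = −5q + 9 ⇒ q = 9/11.

54/11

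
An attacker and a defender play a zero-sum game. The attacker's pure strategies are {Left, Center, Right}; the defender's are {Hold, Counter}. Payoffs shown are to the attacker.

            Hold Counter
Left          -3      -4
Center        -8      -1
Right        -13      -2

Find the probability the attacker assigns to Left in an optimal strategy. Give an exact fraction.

7/8

Row minima: Left → -4, Center → -8, Right → -13; maximin = -4.
Column maxima: Hold → -3, Counter → -1; minimax = -3.
-4 ≠ -3, so there is no saddle point; optimal play is mixed.
Right is strictly dominated by Center, so the attacker never plays it.
On the remaining 2×2 (Left, Center vs Hold, Counter):
Let the attacker play Left with probability p. Expected payoff against Hold: (-3)p + (-8)(1−p) = 5p − 8; against Counter: (-4)p + (-1)(1−p) = −3p − 1.
Setting these equal: 5p − 8 = −3p − 1 ⇒ 8p = 7 ⇒ p = 7/8, and the value is (5)·(7/8) − 8 = -29/8.
For the defender: with q = P(Hold), equating Left's and Center's payoffs gives q − 4 = −7q − 1 ⇒ q = 3/8.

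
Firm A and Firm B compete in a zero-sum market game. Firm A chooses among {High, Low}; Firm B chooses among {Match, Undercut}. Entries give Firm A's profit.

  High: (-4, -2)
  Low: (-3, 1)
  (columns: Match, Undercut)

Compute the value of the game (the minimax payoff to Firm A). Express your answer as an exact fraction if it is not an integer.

-3

Row minima: High → -4, Low → -3; maximin = -3.
Column maxima: Match → -3, Undercut → 1; minimax = -3.
Since maximin = minimax = -3, there is a saddle point and the value is -3.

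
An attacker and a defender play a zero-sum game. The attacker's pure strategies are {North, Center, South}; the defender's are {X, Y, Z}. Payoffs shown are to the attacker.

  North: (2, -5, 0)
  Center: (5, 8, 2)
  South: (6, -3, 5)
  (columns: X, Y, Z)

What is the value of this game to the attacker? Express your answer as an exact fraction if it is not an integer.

Row minima: North → -5, Center → 2, South → -3; maximin = 2.
Column maxima: X → 6, Y → 8, Z → 5; minimax = 5.
2 ≠ 5, so there is no saddle point; optimal play is mixed.
North is strictly dominated by Center, so the attacker never plays it.
X is strictly dominated by Z (it gives the attacker strictly more in every row), so the defender never plays it.
On the remaining 2×2 (Center, South vs Y, Z):
Let the attacker play Center with probability p. Expected payoff against Y: 8p + (-3)(1−p) = 11p − 3; against Z: 2p + 5(1−p) = −3p + 5.
Setting these equal: 11p − 3 = −3p + 5 ⇒ 14p = 8 ⇒ p = 4/7, and the value is (11)·(4/7) − 3 = 23/7.
For the defender: with q = P(Y), equating Center's and South's payoffs gives 6q + 2 = −8q + 5 ⇒ q = 3/14.

23/7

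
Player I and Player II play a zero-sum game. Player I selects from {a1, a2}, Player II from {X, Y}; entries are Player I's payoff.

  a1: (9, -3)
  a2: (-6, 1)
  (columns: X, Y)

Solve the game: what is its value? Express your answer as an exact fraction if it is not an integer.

-9/19

Row minima: a1 → -3, a2 → -6; maximin = -3.
Column maxima: X → 9, Y → 1; minimax = 1.
-3 ≠ 1, so there is no saddle point; optimal play is mixed.
Let Player I play a1 with probability p. Expected payoff against X: 9p + (-6)(1−p) = 15p − 6; against Y: (-3)p + 1(1−p) = −4p + 1.
Setting these equal: 15p − 6 = −4p + 1 ⇒ 19p = 7 ⇒ p = 7/19, and the value is (15)·(7/19) − 6 = -9/19.
For Player II: with q = P(X), equating a1's and a2's payoffs gives 12q − 3 = −7q + 1 ⇒ q = 4/19.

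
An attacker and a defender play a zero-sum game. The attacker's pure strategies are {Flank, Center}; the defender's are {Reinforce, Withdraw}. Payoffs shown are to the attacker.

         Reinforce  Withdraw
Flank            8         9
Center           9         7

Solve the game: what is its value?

Row minima: Flank → 8, Center → 7; maximin = 8.
Column maxima: Reinforce → 9, Withdraw → 9; minimax = 9.
8 ≠ 9, so there is no saddle point; optimal play is mixed.
Let the attacker play Flank with probability p. Expected payoff against Reinforce: 8p + 9(1−p) = −p + 9; against Withdraw: 9p + 7(1−p) = 2p + 7.
Setting these equal: −p + 9 = 2p + 7 ⇒ −3p = -2 ⇒ p = 2/3, and the value is (-1)·(2/3) + 9 = 25/3.
For the defender: with q = P(Reinforce), equating Flank's and Center's payoffs gives −q + 9 = 2q + 7 ⇒ q = 2/3.

25/3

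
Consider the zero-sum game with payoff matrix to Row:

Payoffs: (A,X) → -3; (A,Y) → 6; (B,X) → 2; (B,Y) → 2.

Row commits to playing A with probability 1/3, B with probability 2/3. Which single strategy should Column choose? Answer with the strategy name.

X

If Column plays X, Row's expected payoff is (1/3)·(-3) + (2/3)·2 = 1/3.
If Column plays Y, Row's expected payoff is (1/3)·6 + (2/3)·2 = 10/3.
Column minimizes Row's payoff; the smallest is 1/3, so the best response is X.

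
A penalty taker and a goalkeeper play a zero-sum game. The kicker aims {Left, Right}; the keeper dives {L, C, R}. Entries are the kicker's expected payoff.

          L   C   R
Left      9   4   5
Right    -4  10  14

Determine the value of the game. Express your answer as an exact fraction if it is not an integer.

106/19

Row minima: Left → 4, Right → -4; maximin = 4.
Column maxima: L → 9, C → 10, R → 14; minimax = 9.
4 ≠ 9, so there is no saddle point; optimal play is mixed.
R is strictly dominated by C (it gives the kicker strictly more in every row), so the keeper never plays it.
On the remaining 2×2 (Left, Right vs L, C):
Let the kicker play Left with probability p. Expected payoff against L: 9p + (-4)(1−p) = 13p − 4; against C: 4p + 10(1−p) = −6p + 10.
Setting these equal: 13p − 4 = −6p + 10 ⇒ 19p = 14 ⇒ p = 14/19, and the value is (13)·(14/19) − 4 = 106/19.
For the keeper: with q = P(L), equating Left's and Right's payoffs gives 5q + 4 = −14q + 10 ⇒ q = 6/19.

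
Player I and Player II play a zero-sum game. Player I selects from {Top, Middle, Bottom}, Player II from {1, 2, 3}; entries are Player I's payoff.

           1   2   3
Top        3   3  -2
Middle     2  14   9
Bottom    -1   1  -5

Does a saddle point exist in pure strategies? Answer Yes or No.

No

Row minima: Top → -2, Middle → 2, Bottom → -5; maximin = 2.
Column maxima: 1 → 3, 2 → 14, 3 → 9; minimax = 3.
2 ≠ 3, so no pure-strategy equilibrium exists.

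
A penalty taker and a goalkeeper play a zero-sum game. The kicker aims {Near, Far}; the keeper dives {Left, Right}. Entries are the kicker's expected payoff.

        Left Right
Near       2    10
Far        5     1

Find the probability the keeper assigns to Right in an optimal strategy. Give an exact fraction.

1/4

Row minima: Near → 2, Far → 1; maximin = 2.
Column maxima: Left → 5, Right → 10; minimax = 5.
2 ≠ 5, so there is no saddle point; optimal play is mixed.
Let the kicker play Near with probability p. Expected payoff against Left: 2p + 5(1−p) = −3p + 5; against Right: 10p + 1(1−p) = 9p + 1.
Setting these equal: −3p + 5 = 9p + 1 ⇒ −12p = -4 ⇒ p = 1/3, and the value is (-3)·(1/3) + 5 = 4.
For the keeper: with q = P(Left), equating Near's and Far's payoffs gives −8q + 10 = 4q + 1 ⇒ q = 3/4.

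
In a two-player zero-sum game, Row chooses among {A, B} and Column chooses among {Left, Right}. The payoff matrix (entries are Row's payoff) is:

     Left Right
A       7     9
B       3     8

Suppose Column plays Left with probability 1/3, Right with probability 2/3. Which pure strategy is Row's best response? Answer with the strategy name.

A

Expected payoff of A: (1/3)·7 + (2/3)·9 = 25/3.
Expected payoff of B: (1/3)·3 + (2/3)·8 = 19/3.
The largest is 25/3, so Row's best response is A.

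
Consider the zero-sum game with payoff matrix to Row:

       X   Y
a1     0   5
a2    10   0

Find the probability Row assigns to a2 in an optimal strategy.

1/3

Row minima: a1 → 0, a2 → 0; maximin = 0.
Column maxima: X → 10, Y → 5; minimax = 5.
0 ≠ 5, so there is no saddle point; optimal play is mixed.
Let Row play a1 with probability p. Expected payoff against X: 0p + 10(1−p) = −10p + 10; against Y: 5p + 0(1−p) = 5p.
Setting these equal: −10p + 10 = 5p ⇒ −15p = -10 ⇒ p = 2/3, and the value is (-10)·(2/3) + 10 = 10/3.
For Column: with q = P(X), equating a1's and a2's payoffs gives −5q + 5 = 10q ⇒ q = 1/3.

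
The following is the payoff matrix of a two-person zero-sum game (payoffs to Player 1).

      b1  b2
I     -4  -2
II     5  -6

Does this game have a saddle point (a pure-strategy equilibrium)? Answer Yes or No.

No

Row minima: I → -4, II → -6; maximin = -4.
Column maxima: b1 → 5, b2 → -2; minimax = -2.
-4 ≠ -2, so no pure-strategy equilibrium exists.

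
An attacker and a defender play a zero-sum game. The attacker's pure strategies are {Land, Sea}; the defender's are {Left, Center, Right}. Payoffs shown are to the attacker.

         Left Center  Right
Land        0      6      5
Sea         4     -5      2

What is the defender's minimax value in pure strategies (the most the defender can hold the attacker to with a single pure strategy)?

4

Column maxima: Left → 4, Center → 6, Right → 5.
The smallest of these is 4.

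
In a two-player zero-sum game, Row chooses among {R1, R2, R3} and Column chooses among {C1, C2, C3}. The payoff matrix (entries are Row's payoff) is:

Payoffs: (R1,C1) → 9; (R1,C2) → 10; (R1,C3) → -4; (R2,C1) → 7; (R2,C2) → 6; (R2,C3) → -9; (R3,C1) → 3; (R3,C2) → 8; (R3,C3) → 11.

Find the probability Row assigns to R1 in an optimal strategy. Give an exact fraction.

8/21

Row minima: R1 → -4, R2 → -9, R3 → 3; maximin = 3.
Column maxima: C1 → 9, C2 → 10, C3 → 11; minimax = 9.
3 ≠ 9, so there is no saddle point; optimal play is mixed.
R2 is strictly dominated by R1, so Row never plays it.
With R2 eliminated, C2 is strictly dominated by C1 (it gives Row strictly more in every remaining row), so Column never plays it.
On the remaining 2×2 (R1, R3 vs C1, C3):
Let Row play R1 with probability p. Expected payoff against C1: 9p + 3(1−p) = 6p + 3; against C3: (-4)p + 11(1−p) = −15p + 11.
Setting these equal: 6p + 3 = −15p + 11 ⇒ 21p = 8 ⇒ p = 8/21, and the value is (6)·(8/21) + 3 = 37/7.
For Column: with q = P(C1), equating R1's and R3's payoffs gives 13q − 4 = −8q + 11 ⇒ q = 5/7.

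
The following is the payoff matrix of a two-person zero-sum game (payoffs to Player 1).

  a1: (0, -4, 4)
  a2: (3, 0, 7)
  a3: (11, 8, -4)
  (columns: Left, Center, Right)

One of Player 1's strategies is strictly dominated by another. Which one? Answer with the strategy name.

a1

a2 gives a strictly higher payoff than a1 against every column: 3 > 0, 0 > -4, 7 > 4.
So a1 is strictly dominated and Player 1 never plays it.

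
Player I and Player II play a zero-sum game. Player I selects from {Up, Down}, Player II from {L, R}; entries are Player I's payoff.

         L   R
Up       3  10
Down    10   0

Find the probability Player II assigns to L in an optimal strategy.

10/17

Row minima: Up → 3, Down → 0; maximin = 3.
Column maxima: L → 10, R → 10; minimax = 10.
3 ≠ 10, so there is no saddle point; optimal play is mixed.
Let Player I play Up with probability p. Expected payoff against L: 3p + 10(1−p) = −7p + 10; against R: 10p + 0(1−p) = 10p.
Setting these equal: −7p + 10 = 10p ⇒ −17p = -10 ⇒ p = 10/17, and the value is (-7)·(10/17) + 10 = 100/17.
For Player II: with q = P(L), equating Up's and Down's payoffs gives −7q + 10 = 10q ⇒ q = 10/17.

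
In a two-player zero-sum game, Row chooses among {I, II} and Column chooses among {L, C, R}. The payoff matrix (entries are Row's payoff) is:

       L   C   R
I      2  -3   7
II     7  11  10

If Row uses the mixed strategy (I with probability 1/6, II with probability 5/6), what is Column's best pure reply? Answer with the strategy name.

L

If Column plays L, Row's expected payoff is (1/6)·2 + (5/6)·7 = 37/6.
If Column plays C, Row's expected payoff is (1/6)·(-3) + (5/6)·11 = 26/3.
If Column plays R, Row's expected payoff is (1/6)·7 + (5/6)·10 = 19/2.
Column minimizes Row's payoff; the smallest is 37/6, so the best response is L.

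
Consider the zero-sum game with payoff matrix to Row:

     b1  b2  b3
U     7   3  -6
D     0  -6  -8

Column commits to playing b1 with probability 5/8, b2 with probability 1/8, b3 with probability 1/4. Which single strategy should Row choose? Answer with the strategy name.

Expected payoff of U: (5/8)·7 + (1/8)·3 + (1/4)·(-6) = 13/4.
Expected payoff of D: (5/8)·0 + (1/8)·(-6) + (1/4)·(-8) = -11/4.
The largest is 13/4, so Row's best response is U.

U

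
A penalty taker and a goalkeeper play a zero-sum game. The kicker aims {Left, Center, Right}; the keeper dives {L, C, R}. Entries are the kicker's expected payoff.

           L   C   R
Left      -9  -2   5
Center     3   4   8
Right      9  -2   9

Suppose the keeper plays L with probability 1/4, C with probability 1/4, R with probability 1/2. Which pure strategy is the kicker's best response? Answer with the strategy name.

Expected payoff of Left: (1/4)·(-9) + (1/4)·(-2) + (1/2)·5 = -1/4.
Expected payoff of Center: (1/4)·3 + (1/4)·4 + (1/2)·8 = 23/4.
Expected payoff of Right: (1/4)·9 + (1/4)·(-2) + (1/2)·9 = 25/4.
The largest is 25/4, so the kicker's best response is Right.

Right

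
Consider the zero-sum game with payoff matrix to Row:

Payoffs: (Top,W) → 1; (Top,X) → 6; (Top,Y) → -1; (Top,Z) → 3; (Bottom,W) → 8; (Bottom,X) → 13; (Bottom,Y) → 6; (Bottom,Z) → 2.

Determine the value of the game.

Row minima: Top → -1, Bottom → 2; maximin = 2.
Column maxima: W → 8, X → 13, Y → 6, Z → 3; minimax = 3.
2 ≠ 3, so there is no saddle point; optimal play is mixed.
W is strictly dominated by Y (it gives Row strictly more in every row), so Column never plays it.
X is strictly dominated by Y (it gives Row strictly more in every row), so Column never plays it.
On the remaining 2×2 (Top, Bottom vs Y, Z):
Let Row play Top with probability p. Expected payoff against Y: (-1)p + 6(1−p) = −7p + 6; against Z: 3p + 2(1−p) = p + 2.
Setting these equal: −7p + 6 = p + 2 ⇒ −8p = -4 ⇒ p = 1/2, and the value is (-7)·(1/2) + 6 = 5/2.
For Column: with q = P(Y), equating Top's and Bottom's payoffs gives −4q + 3 = 4q + 2 ⇒ q = 1/8.

5/2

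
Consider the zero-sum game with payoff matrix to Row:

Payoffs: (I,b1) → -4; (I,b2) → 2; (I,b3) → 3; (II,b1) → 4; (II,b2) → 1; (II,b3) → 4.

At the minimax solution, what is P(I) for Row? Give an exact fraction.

1/3

Row minima: I → -4, II → 1; maximin = 1.
Column maxima: b1 → 4, b2 → 2, b3 → 4; minimax = 2.
1 ≠ 2, so there is no saddle point; optimal play is mixed.
b3 is strictly dominated by b2 (it gives Row strictly more in every row), so Column never plays it.
On the remaining 2×2 (I, II vs b1, b2):
Let Row play I with probability p. Expected payoff against b1: (-4)p + 4(1−p) = −8p + 4; against b2: 2p + 1(1−p) = p + 1.
Setting these equal: −8p + 4 = p + 1 ⇒ −9p = -3 ⇒ p = 1/3, and the value is (-8)·(1/3) + 4 = 4/3.
For Column: with q = P(b1), equating I's and II's payoffs gives −6q + 2 = 3q + 1 ⇒ q = 1/9.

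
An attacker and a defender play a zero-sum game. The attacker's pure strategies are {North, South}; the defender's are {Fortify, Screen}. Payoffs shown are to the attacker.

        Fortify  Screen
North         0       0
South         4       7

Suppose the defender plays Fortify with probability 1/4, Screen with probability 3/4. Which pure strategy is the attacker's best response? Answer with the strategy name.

South

Expected payoff of North: (1/4)·0 + (3/4)·0 = 0.
Expected payoff of South: (1/4)·4 + (3/4)·7 = 25/4.
The largest is 25/4, so the attacker's best response is South.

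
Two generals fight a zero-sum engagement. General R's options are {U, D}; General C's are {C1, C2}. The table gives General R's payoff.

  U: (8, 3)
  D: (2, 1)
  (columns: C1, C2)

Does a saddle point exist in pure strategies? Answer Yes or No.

Row minima: U → 3, D → 1; maximin = 3.
Column maxima: C1 → 8, C2 → 3; minimax = 3.
maximin = minimax = 3, so a saddle point exists.

Yes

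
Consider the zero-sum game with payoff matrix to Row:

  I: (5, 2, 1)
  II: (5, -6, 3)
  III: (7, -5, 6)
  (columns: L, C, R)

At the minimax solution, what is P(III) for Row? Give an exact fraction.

Row minima: I → 1, II → -6, III → -5; maximin = 1.
Column maxima: L → 7, C → 2, R → 6; minimax = 2.
1 ≠ 2, so there is no saddle point; optimal play is mixed.
II is strictly dominated by III, so Row never plays it.
L is strictly dominated by C (it gives Row strictly more in every row), so Column never plays it.
On the remaining 2×2 (I, III vs C, R):
Let Row play I with probability p. Expected payoff against C: 2p + (-5)(1−p) = 7p − 5; against R: 1p + 6(1−p) = −5p + 6.
Setting these equal: 7p − 5 = −5p + 6 ⇒ 12p = 11 ⇒ p = 11/12, and the value is (7)·(11/12) − 5 = 17/12.
For Column: with q = P(C), equating I's and III's payoffs gives q + 1 = −11q + 6 ⇒ q = 5/12.

1/12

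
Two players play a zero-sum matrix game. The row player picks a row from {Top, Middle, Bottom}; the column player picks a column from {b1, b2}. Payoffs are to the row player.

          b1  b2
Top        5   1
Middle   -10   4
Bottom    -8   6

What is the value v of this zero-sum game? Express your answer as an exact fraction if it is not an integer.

Row minima: Top → 1, Middle → -10, Bottom → -8; maximin = 1.
Column maxima: b1 → 5, b2 → 6; minimax = 5.
1 ≠ 5, so there is no saddle point; optimal play is mixed.
Middle is strictly dominated by Bottom, so the row player never plays it.
On the remaining 2×2 (Top, Bottom vs b1, b2):
Let the row player play Top with probability p. Expected payoff against b1: 5p + (-8)(1−p) = 13p − 8; against b2: 1p + 6(1−p) = −5p + 6.
Setting these equal: 13p − 8 = −5p + 6 ⇒ 18p = 14 ⇒ p = 7/9, and the value is (13)·(7/9) − 8 = 19/9.
For the column player: with q = P(b1), equating Top's and Bottom's payoffs gives 4q + 1 = −14q + 6 ⇒ q = 5/18.

19/9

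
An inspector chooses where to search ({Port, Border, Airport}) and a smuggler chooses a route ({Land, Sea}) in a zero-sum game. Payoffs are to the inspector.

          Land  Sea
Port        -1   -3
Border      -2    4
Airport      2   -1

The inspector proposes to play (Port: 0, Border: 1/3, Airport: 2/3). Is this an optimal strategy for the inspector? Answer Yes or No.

Yes

Against Land this mix gives (1/3)·(-2) + (2/3)·2 = 2/3.
Against Sea this mix gives (1/3)·4 + (2/3)·(-1) = 2/3.
All of the smuggler's active replies (Land, Sea) yield 2/3, and no column does worse for the inspector. The mix makes the smuggler indifferent and guarantees 2/3, so it is optimal.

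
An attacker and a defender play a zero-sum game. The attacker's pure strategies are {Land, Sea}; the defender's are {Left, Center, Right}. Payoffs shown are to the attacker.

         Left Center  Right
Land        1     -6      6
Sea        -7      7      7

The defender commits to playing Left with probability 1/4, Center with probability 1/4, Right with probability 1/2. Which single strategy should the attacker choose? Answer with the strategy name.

Expected payoff of Land: (1/4)·1 + (1/4)·(-6) + (1/2)·6 = 7/4.
Expected payoff of Sea: (1/4)·(-7) + (1/4)·7 + (1/2)·7 = 7/2.
The largest is 7/2, so the attacker's best response is Sea.

Sea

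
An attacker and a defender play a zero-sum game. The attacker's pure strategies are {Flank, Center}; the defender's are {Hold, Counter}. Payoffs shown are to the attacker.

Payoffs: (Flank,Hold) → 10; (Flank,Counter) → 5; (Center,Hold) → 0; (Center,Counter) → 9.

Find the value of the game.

Row minima: Flank → 5, Center → 0; maximin = 5.
Column maxima: Hold → 10, Counter → 9; minimax = 9.
5 ≠ 9, so there is no saddle point; optimal play is mixed.
Let the attacker play Flank with probability p. Expected payoff against Hold: 10p + 0(1−p) = 10p; against Counter: 5p + 9(1−p) = −4p + 9.
Setting these equal: 10p = −4p + 9 ⇒ 14p = 9 ⇒ p = 9/14, and the value is (10)·(9/14) = 45/7.
For the defender: with q = P(Hold), equating Flank's and Center's payoffs gives 5q + 5 = −9q + 9 ⇒ q = 2/7.

45/7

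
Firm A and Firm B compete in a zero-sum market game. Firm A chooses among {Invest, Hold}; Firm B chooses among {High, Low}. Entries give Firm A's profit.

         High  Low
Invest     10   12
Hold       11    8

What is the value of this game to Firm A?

Row minima: Invest → 10, Hold → 8; maximin = 10.
Column maxima: High → 11, Low → 12; minimax = 11.
10 ≠ 11, so there is no saddle point; optimal play is mixed.
Let Firm A play Invest with probability p. Expected payoff against High: 10p + 11(1−p) = −p + 11; against Low: 12p + 8(1−p) = 4p + 8.
Setting these equal: −p + 11 = 4p + 8 ⇒ −5p = -3 ⇒ p = 3/5, and the value is (-1)·(3/5) + 11 = 52/5.
For Firm B: with q = P(High), equating Invest's and Hold's payoffs gives −2q + 12 = 3q + 8 ⇒ q = 4/5.

52/5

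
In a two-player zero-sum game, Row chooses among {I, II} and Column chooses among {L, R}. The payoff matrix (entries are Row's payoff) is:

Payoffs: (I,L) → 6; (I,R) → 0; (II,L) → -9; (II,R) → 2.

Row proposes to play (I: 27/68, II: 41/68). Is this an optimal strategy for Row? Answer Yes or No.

Against L this mix gives (27/68)·6 + (41/68)·(-9) = -207/68.
Against R this mix gives (27/68)·0 + (41/68)·2 = 41/34.
Column will play L, holding Row to -207/68. Shifting weight toward the row that does better against L would raise this floor (the equalizing mix achieves 12/17 against both L and R), so the proposed strategy is not optimal.

No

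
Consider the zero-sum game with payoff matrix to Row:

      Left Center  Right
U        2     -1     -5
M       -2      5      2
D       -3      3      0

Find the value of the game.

Row minima: U → -5, M → -2, D → -3; maximin = -2.
Column maxima: Left → 2, Center → 5, Right → 2; minimax = 2.
-2 ≠ 2, so there is no saddle point; optimal play is mixed.
D is strictly dominated by M, so Row never plays it.
Center is strictly dominated by Right (it gives Row strictly more in every row), so Column never plays it.
On the remaining 2×2 (U, M vs Left, Right):
Let Row play U with probability p. Expected payoff against Left: 2p + (-2)(1−p) = 4p − 2; against Right: (-5)p + 2(1−p) = −7p + 2.
Setting these equal: 4p − 2 = −7p + 2 ⇒ 11p = 4 ⇒ p = 4/11, and the value is (4)·(4/11) − 2 = -6/11.
For Column: with q = P(Left), equating U's and M's payoffs gives 7q − 5 = −4q + 2 ⇒ q = 7/11.

-6/11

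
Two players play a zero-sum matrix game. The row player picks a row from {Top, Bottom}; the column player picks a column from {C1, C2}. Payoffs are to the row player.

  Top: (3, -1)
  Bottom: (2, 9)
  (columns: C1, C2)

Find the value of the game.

29/11

Row minima: Top → -1, Bottom → 2; maximin = 2.
Column maxima: C1 → 3, C2 → 9; minimax = 3.
2 ≠ 3, so there is no saddle point; optimal play is mixed.
Let the row player play Top with probability p. Expected payoff against C1: 3p + 2(1−p) = p + 2; against C2: (-1)p + 9(1−p) = −10p + 9.
Setting these equal: p + 2 = −10p + 9 ⇒ 11p = 7 ⇒ p = 7/11, and the value is (1)·(7/11) + 2 = 29/11.
For the column player: with q = P(C1), equating Top's and Bottom's payoffs gives 4q − 1 = −7q + 9 ⇒ q = 10/11.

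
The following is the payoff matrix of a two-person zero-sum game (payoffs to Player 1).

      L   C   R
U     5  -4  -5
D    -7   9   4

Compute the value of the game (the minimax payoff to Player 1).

-5/7

Row minima: U → -5, D → -7; maximin = -5.
Column maxima: L → 5, C → 9, R → 4; minimax = 4.
-5 ≠ 4, so there is no saddle point; optimal play is mixed.
C is strictly dominated by R (it gives Player 1 strictly more in every row), so Player 2 never plays it.
On the remaining 2×2 (U, D vs L, R):
Let Player 1 play U with probability p. Expected payoff against L: 5p + (-7)(1−p) = 12p − 7; against R: (-5)p + 4(1−p) = −9p + 4.
Setting these equal: 12p − 7 = −9p + 4 ⇒ 21p = 11 ⇒ p = 11/21, and the value is (12)·(11/21) − 7 = -5/7.
For Player 2: with q = P(L), equating U's and D's payoffs gives 10q − 5 = −11q + 4 ⇒ q = 3/7.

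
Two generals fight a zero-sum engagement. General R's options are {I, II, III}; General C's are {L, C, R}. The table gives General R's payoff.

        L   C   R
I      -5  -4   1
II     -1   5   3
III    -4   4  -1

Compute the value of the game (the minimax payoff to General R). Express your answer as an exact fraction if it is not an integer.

-1

Row minima: I → -5, II → -1, III → -4; maximin = -1.
Column maxima: L → -1, C → 5, R → 3; minimax = -1.
Since maximin = minimax = -1, there is a saddle point and the value is -1.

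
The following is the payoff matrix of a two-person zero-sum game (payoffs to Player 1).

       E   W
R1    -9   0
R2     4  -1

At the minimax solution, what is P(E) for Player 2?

Row minima: R1 → -9, R2 → -1; maximin = -1.
Column maxima: E → 4, W → 0; minimax = 0.
-1 ≠ 0, so there is no saddle point; optimal play is mixed.
Let Player 1 play R1 with probability p. Expected payoff against E: (-9)p + 4(1−p) = −13p + 4; against W: 0p + (-1)(1−p) = p − 1.
Setting these equal: −13p + 4 = p − 1 ⇒ −14p = -5 ⇒ p = 5/14, and the value is (-13)·(5/14) + 4 = -9/14.
For Player 2: with q = P(E), equating R1's and R2's payoffs gives −9q = 5q − 1 ⇒ q = 1/14.

1/14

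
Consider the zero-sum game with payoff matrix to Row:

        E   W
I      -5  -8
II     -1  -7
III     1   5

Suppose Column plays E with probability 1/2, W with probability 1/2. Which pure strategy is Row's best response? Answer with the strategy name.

III

Expected payoff of I: (1/2)·(-5) + (1/2)·(-8) = -13/2.
Expected payoff of II: (1/2)·(-1) + (1/2)·(-7) = -4.
Expected payoff of III: (1/2)·1 + (1/2)·5 = 3.
The largest is 3, so Row's best response is III.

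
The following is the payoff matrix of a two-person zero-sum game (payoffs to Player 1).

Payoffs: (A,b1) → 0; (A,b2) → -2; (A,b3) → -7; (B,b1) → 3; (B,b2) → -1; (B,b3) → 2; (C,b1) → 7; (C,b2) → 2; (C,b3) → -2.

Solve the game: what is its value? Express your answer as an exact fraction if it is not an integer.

2/7

Row minima: A → -7, B → -1, C → -2; maximin = -1.
Column maxima: b1 → 7, b2 → 2, b3 → 2; minimax = 2.
-1 ≠ 2, so there is no saddle point; optimal play is mixed.
A is strictly dominated by B, so Player 1 never plays it.
b1 is strictly dominated by b2 (it gives Player 1 strictly more in every row), so Player 2 never plays it.
On the remaining 2×2 (B, C vs b2, b3):
Let Player 1 play B with probability p. Expected payoff against b2: (-1)p + 2(1−p) = −3p + 2; against b3: 2p + (-2)(1−p) = 4p − 2.
Setting these equal: −3p + 2 = 4p − 2 ⇒ −7p = -4 ⇒ p = 4/7, and the value is (-3)·(4/7) + 2 = 2/7.
For Player 2: with q = P(b2), equating B's and C's payoffs gives −3q + 2 = 4q − 2 ⇒ q = 4/7.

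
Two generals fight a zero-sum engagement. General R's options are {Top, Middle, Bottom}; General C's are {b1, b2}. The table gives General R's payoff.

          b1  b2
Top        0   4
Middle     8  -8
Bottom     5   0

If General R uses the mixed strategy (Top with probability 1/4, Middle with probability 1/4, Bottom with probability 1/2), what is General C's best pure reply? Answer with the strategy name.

b2

If General C plays b1, General R's expected payoff is (1/4)·0 + (1/4)·8 + (1/2)·5 = 9/2.
If General C plays b2, General R's expected payoff is (1/4)·4 + (1/4)·(-8) + (1/2)·0 = -1.
General C minimizes General R's payoff; the smallest is -1, so the best response is b2.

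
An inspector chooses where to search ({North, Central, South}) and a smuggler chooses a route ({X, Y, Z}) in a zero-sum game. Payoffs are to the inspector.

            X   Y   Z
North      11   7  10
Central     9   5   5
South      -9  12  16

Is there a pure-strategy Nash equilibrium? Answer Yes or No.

Row minima: North → 7, Central → 5, South → -9; maximin = 7.
Column maxima: X → 11, Y → 12, Z → 16; minimax = 11.
7 ≠ 11, so no pure-strategy equilibrium exists.

No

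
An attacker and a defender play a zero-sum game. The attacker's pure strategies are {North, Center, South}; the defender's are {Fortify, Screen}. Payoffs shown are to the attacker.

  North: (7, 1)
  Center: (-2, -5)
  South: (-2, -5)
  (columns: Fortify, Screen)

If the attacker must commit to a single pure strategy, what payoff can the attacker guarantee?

Row minima: North → 1, Center → -5, South → -5.
The best of these is 1.

1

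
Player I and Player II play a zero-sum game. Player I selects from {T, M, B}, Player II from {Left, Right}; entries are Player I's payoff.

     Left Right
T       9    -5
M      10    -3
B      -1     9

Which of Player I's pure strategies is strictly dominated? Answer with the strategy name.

M gives a strictly higher payoff than T against every column: 10 > 9, -3 > -5.
So T is strictly dominated and Player I never plays it.

T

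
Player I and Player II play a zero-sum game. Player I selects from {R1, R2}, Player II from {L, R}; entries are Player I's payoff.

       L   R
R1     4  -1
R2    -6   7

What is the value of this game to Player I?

11/9

Row minima: R1 → -1, R2 → -6; maximin = -1.
Column maxima: L → 4, R → 7; minimax = 4.
-1 ≠ 4, so there is no saddle point; optimal play is mixed.
Let Player I play R1 with probability p. Expected payoff against L: 4p + (-6)(1−p) = 10p − 6; against R: (-1)p + 7(1−p) = −8p + 7.
Setting these equal: 10p − 6 = −8p + 7 ⇒ 18p = 13 ⇒ p = 13/18, and the value is (10)·(13/18) − 6 = 11/9.
For Player II: with q = P(L), equating R1's and R2's payoffs gives 5q − 1 = −13q + 7 ⇒ q = 4/9.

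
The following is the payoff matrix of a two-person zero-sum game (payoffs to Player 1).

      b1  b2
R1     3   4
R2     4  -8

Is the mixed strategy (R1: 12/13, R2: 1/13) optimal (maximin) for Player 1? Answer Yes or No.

Against b1 this mix gives (12/13)·3 + (1/13)·4 = 40/13.
Against b2 this mix gives (12/13)·4 + (1/13)·(-8) = 40/13.
All of Player 2's active replies (b1, b2) yield 40/13, and no column does worse for Player 1. The mix makes Player 2 indifferent and guarantees 40/13, so it is optimal.

Yes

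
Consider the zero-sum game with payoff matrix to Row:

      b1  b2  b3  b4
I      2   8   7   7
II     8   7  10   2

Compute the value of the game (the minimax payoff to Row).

52/11

Row minima: I → 2, II → 2; maximin = 2.
Column maxima: b1 → 8, b2 → 8, b3 → 10, b4 → 7; minimax = 7.
2 ≠ 7, so there is no saddle point; optimal play is mixed.
b2 is strictly dominated by b4 (it gives Row strictly more in every row), so Column never plays it.
b3 is strictly dominated by b1 (it gives Row strictly more in every row), so Column never plays it.
On the remaining 2×2 (I, II vs b1, b4):
Let Row play I with probability p. Expected payoff against b1: 2p + 8(1−p) = −6p + 8; against b4: 7p + 2(1−p) = 5p + 2.
Setting these equal: −6p + 8 = 5p + 2 ⇒ −11p = -6 ⇒ p = 6/11, and the value is (-6)·(6/11) + 8 = 52/11.
For Column: with q = P(b1), equating I's and II's payoffs gives −5q + 7 = 6q + 2 ⇒ q = 5/11.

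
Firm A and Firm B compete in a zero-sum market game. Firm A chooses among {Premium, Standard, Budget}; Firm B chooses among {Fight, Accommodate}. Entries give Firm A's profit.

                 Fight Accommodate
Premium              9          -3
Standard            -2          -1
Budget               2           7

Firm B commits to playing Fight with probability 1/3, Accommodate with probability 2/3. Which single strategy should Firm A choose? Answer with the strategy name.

Expected payoff of Premium: (1/3)·9 + (2/3)·(-3) = 1.
Expected payoff of Standard: (1/3)·(-2) + (2/3)·(-1) = -4/3.
Expected payoff of Budget: (1/3)·2 + (2/3)·7 = 16/3.
The largest is 16/3, so Firm A's best response is Budget.

Budget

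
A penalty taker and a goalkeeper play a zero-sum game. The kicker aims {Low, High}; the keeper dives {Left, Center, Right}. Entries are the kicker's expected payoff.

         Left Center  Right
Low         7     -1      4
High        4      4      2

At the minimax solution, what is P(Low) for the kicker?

2/7

Row minima: Low → -1, High → 2; maximin = 2.
Column maxima: Left → 7, Center → 4, Right → 4; minimax = 4.
2 ≠ 4, so there is no saddle point; optimal play is mixed.
Left is strictly dominated by Right (it gives the kicker strictly more in every row), so the keeper never plays it.
On the remaining 2×2 (Low, High vs Center, Right):
Let the kicker play Low with probability p. Expected payoff against Center: (-1)p + 4(1−p) = −5p + 4; against Right: 4p + 2(1−p) = 2p + 2.
Setting these equal: −5p + 4 = 2p + 2 ⇒ −7p = -2 ⇒ p = 2/7, and the value is (-5)·(2/7) + 4 = 18/7.
For the keeper: with q = P(Center), equating Low's and High's payoffs gives −5q + 4 = 2q + 2 ⇒ q = 2/7.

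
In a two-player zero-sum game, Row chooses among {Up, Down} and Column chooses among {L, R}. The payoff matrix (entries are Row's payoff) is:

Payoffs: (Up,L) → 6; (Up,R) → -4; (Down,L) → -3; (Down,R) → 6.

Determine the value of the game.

24/19

Row minima: Up → -4, Down → -3; maximin = -3.
Column maxima: L → 6, R → 6; minimax = 6.
-3 ≠ 6, so there is no saddle point; optimal play is mixed.
Let Row play Up with probability p. Expected payoff against L: 6p + (-3)(1−p) = 9p − 3; against R: (-4)p + 6(1−p) = −10p + 6.
Setting these equal: 9p − 3 = −10p + 6 ⇒ 19p = 9 ⇒ p = 9/19, and the value is (9)·(9/19) − 3 = 24/19.
For Column: with q = P(L), equating Up's and Down's payoffs gives 10q − 4 = −9q + 6 ⇒ q = 10/19.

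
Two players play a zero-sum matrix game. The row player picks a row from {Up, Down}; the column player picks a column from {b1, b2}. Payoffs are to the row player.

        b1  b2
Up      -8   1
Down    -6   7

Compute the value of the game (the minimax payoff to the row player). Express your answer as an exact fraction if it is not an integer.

Row minima: Up → -8, Down → -6; maximin = -6.
Column maxima: b1 → -6, b2 → 7; minimax = -6.
Since maximin = minimax = -6, there is a saddle point and the value is -6.

-6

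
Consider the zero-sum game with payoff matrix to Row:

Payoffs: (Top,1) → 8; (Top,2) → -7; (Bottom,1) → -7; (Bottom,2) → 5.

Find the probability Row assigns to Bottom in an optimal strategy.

Row minima: Top → -7, Bottom → -7; maximin = -7.
Column maxima: 1 → 8, 2 → 5; minimax = 5.
-7 ≠ 5, so there is no saddle point; optimal play is mixed.
Let Row play Top with probability p. Expected payoff against 1: 8p + (-7)(1−p) = 15p − 7; against 2: (-7)p + 5(1−p) = −12p + 5.
Setting these equal: 15p − 7 = −12p + 5 ⇒ 27p = 12 ⇒ p = 4/9, and the value is (15)·(4/9) − 7 = -1/3.
For Column: with q = P(1), equating Top's and Bottom's payoffs gives 15q − 7 = −12q + 5 ⇒ q = 4/9.

5/9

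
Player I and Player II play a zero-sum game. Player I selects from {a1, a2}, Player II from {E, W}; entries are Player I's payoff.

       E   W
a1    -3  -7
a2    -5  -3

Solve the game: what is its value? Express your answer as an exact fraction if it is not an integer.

Row minima: a1 → -7, a2 → -5; maximin = -5.
Column maxima: E → -3, W → -3; minimax = -3.
-5 ≠ -3, so there is no saddle point; optimal play is mixed.
Let Player I play a1 with probability p. Expected payoff against E: (-3)p + (-5)(1−p) = 2p − 5; against W: (-7)p + (-3)(1−p) = −4p − 3.
Setting these equal: 2p − 5 = −4p − 3 ⇒ 6p = 2 ⇒ p = 1/3, and the value is (2)·(1/3) − 5 = -13/3.
For Player II: with q = P(E), equating a1's and a2's payoffs gives 4q − 7 = −2q − 3 ⇒ q = 2/3.

-13/3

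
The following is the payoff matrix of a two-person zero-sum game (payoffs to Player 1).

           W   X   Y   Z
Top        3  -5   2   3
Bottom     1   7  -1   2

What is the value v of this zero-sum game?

3/5

Row minima: Top → -5, Bottom → -1; maximin = -1.
Column maxima: W → 3, X → 7, Y → 2, Z → 3; minimax = 2.
-1 ≠ 2, so there is no saddle point; optimal play is mixed.
W is strictly dominated by Y (it gives Player 1 strictly more in every row), so Player 2 never plays it.
Z is strictly dominated by Y (it gives Player 1 strictly more in every row), so Player 2 never plays it.
On the remaining 2×2 (Top, Bottom vs X, Y):
Let Player 1 play Top with probability p. Expected payoff against X: (-5)p + 7(1−p) = −12p + 7; against Y: 2p + (-1)(1−p) = 3p − 1.
Setting these equal: −12p + 7 = 3p − 1 ⇒ −15p = -8 ⇒ p = 8/15, and the value is (-12)·(8/15) + 7 = 3/5.
For Player 2: with q = P(X), equating Top's and Bottom's payoffs gives −7q + 2 = 8q − 1 ⇒ q = 1/5.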